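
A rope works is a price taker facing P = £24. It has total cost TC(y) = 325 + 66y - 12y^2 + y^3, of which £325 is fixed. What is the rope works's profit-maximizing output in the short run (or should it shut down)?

From TC, MC = TC'(y) = 66 - 24y + 3y^2 and AVC = VC/y = 66 - 12y + y^2.
The AVC parabola has its vertex at y = 12/2 = 6, where AVC = 66 - 12·6 + 6^2 = £30.
With P < min AVC (£24 < £30), every unit sold adds to the loss.
The firm minimizes its loss by shutting down and losing only its fixed cost of £325.

Shut down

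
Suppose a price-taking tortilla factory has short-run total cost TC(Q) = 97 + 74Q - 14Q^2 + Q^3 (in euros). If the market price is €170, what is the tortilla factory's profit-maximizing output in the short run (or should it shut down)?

Variable cost is VC = 74Q - 14Q^2 + Q^3, so AVC = VC/Q = 74 - 14Q + Q^2 and MC = dTC/dQ = 74 - 28Q + 3Q^2.
AVC hits its minimum where MC = AVC, at Q = 7, giving min AVC = 74 - 14·7 + 7^2 = €25.
P = €170 exceeds min AVC = €25, so the firm stays open.
Set P = MC: 170 = 74 - 28Q + 3Q^2 → -96 - 28Q + 3Q^2 = 0. The roots are Q = -8/3 and Q = 12; the profit-maximizing output is on the rising part of MC, so Q* = 12.
Check: AVC at Q = 12 is €50 ≤ P, so revenue covers variable cost.
Profit = P·Q − TC = 170·12 − 697 = €1343.

Produce at Q = 12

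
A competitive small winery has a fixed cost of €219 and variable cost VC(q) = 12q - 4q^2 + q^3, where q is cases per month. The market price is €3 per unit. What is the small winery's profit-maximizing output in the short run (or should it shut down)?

Strip out fixed cost: VC = 12q - 4q^2 + q^3. Then AVC = 12 - 4q + q^2 and MC = 12 - 8q + 3q^2.
AVC hits its minimum where MC = AVC, at q = 2, giving min AVC = 12 - 4·2 + 2^2 = €8.
Since P = €3 < min AVC = €8, price fails to cover variable cost at any output.
Best response: produce nothing and absorb the €219 fixed cost.

Shut down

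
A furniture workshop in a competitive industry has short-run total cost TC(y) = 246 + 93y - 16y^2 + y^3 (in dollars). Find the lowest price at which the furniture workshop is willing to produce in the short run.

The shutdown price is the minimum of AVC. VC = 93y - 16y^2 + y^3, so AVC = 93 - 16y + y^2.
At the minimum of AVC, MC = AVC. MC = 93 - 32y + 3y^2; setting MC = AVC gives 2y^2 - 16y = 0, so y = 8. min AVC = 29.
For P < $29 the firm produces nothing.

$29 per unit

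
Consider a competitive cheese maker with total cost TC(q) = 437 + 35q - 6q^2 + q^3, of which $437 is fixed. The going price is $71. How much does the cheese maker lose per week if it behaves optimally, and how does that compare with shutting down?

AVC = 35 - 6q + q^2; min AVC = $26 at q = 3. Since P = $71 ≥ min AVC, the firm produces.
With MC = 35 - 12q + 3q^2, P = MC on the upward-sloping part at q* = 6.
TR = 71·6 = 426. TC = 437 + 210 = 647. Profit = 426 − 647 = -$221.
That loss of $221 beats the $437 the firm would lose by shutting down; producing recovers $216 of fixed cost.

Profit = -$221 at q = 6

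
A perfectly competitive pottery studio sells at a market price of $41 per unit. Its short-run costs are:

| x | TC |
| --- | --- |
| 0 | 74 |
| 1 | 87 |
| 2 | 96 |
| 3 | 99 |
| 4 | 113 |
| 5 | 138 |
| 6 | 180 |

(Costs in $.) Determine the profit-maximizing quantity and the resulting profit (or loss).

Compute π = P·x − TC at each output: x=0: -74; x=1: -46; x=2: -14; x=3: 24; x=4: 51; x=5: 67; x=6: 66.
Profit is maximized at x = 5. AVC there is 64/5 = $12.80 ≤ P, so producing beats shutting down (which would give -$74).

x = 5; profit = $67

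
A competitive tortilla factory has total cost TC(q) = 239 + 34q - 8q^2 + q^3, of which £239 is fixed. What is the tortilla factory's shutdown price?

Short-run supply begins at min AVC. From VC = 34q - 8q^2 + q^3, AVC = 34 - 8q + q^2.
dAVC/dq = -8 + 2q = 0 gives q = 4. min AVC = 34 - 8·4 + 4^2 = 18.
For P < £18 the firm produces nothing.

£18 per unit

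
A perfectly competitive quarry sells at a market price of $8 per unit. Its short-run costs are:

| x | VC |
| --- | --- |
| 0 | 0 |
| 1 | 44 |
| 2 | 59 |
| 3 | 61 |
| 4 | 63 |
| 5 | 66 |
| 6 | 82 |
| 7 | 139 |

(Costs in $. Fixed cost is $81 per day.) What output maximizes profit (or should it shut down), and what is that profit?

Profit at each row (π = 8x − TC): x=0: -81; x=1: -117; x=2: -124; x=3: -118; x=4: -112; x=5: -107; x=6: -115; x=7: -164.
Profit is highest at x = 0. Equivalently, the lowest AVC in the table is 66/5 ≈ $13.20 at x = 5, and P = $8 falls below it — price never covers variable cost, so the firm shuts down and loses only its fixed cost.

x = 0 (shut down); profit = -$81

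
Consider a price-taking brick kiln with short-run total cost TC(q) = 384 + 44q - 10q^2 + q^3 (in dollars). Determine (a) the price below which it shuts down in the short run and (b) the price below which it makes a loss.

AVC = 44 - 10q + q^2; minimized at q = 5, giving min AVC = $19. That is the shutdown price.
ATC = 384/q + 44 - 10q + q^2. Setting dATC/dq = −384/q^2 − 10 + 2q = 0 gives q = 8 (since 2·8^3 − 10·8^2 = 384).
min ATC = 384/8 + 44 − 10·8 + 8^2 = $76. That is the break-even price.
Between these two prices the firm operates at a loss; above $76 it earns a profit.

Shutdown price = $19; break-even price = $76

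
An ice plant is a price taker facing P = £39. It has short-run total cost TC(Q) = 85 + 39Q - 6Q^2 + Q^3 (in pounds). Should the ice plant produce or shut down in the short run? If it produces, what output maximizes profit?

Strip out fixed cost: VC = 39Q - 6Q^2 + Q^3. Then AVC = 39 - 6Q + Q^2 and MC = 39 - 12Q + 3Q^2.
AVC hits its minimum where MC = AVC, at Q = 3, giving min AVC = 39 - 6·3 + 3^2 = £30.
Since P = £39 ≥ min AVC = £30, price covers variable cost and the firm should produce.
Solving P = MC: -12Q + 3Q^2 = 0 ⇒ Q = 0 or 4. On the upward-sloping branch, Q* = 4.
Check: AVC at Q = 4 is £31 ≤ P, so revenue covers variable cost.
Profit = P·Q − TC = 39·4 − 209 = -£53, a loss, but smaller than the £85 fixed cost the firm would lose by shutting down.

Produce at Q = 4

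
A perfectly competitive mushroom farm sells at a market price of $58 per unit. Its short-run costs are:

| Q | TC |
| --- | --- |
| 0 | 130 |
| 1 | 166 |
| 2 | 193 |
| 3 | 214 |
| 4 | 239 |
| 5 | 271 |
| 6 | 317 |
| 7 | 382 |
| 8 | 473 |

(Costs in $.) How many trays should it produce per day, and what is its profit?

Profit at each row (π = 58Q − TC): Q=0: -130; Q=1: -108; Q=2: -77; Q=3: -40; Q=4: -7; Q=5: 19; Q=6: 31; Q=7: 24; Q=8: -9.
Profit is maximized at Q = 6. AVC there is 187/6 = $31.17 ≤ P, so producing beats shutting down (which would give -$130).

Q = 6; profit = $31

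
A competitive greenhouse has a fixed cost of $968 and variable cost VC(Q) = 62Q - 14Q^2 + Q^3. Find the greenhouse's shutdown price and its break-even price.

Shutdown price = min AVC. AVC = 62 - 14Q + Q^2, with vertex at Q = 7 and minimum $13.
ATC = 968/Q + 62 - 14Q + Q^2. Setting dATC/dQ = −968/Q^2 − 14 + 2Q = 0 gives Q = 11 (since 2·11^3 − 14·11^2 = 968).
min ATC = 968/11 + 62 − 14·11 + 11^2 = $117. That is the break-even price.
For $13 ≤ P < $117 the firm produces at a loss; below $13 it shuts down.

Shutdown price = $13; break-even price = $117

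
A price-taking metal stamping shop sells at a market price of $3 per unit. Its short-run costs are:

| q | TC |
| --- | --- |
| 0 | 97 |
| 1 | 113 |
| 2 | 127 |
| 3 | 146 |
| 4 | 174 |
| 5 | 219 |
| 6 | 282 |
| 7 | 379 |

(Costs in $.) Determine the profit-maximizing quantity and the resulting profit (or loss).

Profit at each row (π = 3q − TC): q=0: -97; q=1: -110; q=2: -121; q=3: -137; q=4: -162; q=5: -204; q=6: -264; q=7: -358.
Profit is highest at q = 0. Equivalently, the lowest AVC in the table is 30/2 ≈ $15 at q = 2, and P = $3 falls below it — price never covers variable cost, so the firm shuts down and loses only its fixed cost.

q = 0 (shut down); profit = -$97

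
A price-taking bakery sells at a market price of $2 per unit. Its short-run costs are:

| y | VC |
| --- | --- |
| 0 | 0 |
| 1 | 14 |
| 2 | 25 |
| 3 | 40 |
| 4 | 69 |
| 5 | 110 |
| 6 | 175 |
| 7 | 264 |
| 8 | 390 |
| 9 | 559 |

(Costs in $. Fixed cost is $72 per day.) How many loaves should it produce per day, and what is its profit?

y = 0 (shut down); profit = -$72

Compute π = P·y − TC at each output: y=0: -72; y=1: -84; y=2: -93; y=3: -106; y=4: -133; y=5: -172; y=6: -235; y=7: -322; y=8: -446; y=9: -613.
Profit is highest at y = 0. Equivalently, the lowest AVC in the table is 25/2 ≈ $12.50 at y = 2, and P = $2 falls below it — price never covers variable cost, so the firm shuts down and loses only its fixed cost.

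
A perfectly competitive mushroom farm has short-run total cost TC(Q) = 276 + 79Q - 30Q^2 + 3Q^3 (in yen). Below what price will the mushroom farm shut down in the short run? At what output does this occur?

¥4 per unit, at Q = 5

The firm shuts down when price falls below the minimum of average variable cost. AVC = VC/Q = 79 - 30Q + 3Q^2.
At the minimum of AVC, MC = AVC. MC = 79 - 60Q + 9Q^2; setting MC = AVC gives 6Q^2 - 30Q = 0, so Q = 5. min AVC = 4.
For P < ¥4 the firm produces nothing.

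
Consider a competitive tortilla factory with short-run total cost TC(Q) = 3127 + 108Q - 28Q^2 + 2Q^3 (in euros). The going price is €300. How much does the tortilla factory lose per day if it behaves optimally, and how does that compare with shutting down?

AVC = 108 - 28Q + 2Q^2; min AVC = €10 at Q = 7. Since P = €300 ≥ min AVC, the firm produces.
With MC = 108 - 56Q + 6Q^2, P = MC on the upward-sloping part at Q* = 12.
TR = 300·12 = 3600. TC = 3127 + 720 = 3847. Profit = 3600 − 3847 = -€247.
That loss of €247 beats the €3127 the firm would lose by shutting down; producing recovers €2880 of fixed cost.

Profit = -€247 at Q = 12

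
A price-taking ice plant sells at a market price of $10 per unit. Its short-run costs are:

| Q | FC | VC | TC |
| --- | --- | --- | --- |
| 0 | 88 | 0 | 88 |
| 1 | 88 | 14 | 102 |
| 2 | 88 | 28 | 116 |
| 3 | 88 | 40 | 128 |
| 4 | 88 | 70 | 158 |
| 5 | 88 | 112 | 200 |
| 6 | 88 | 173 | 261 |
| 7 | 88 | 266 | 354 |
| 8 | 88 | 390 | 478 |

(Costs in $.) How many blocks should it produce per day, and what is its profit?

Q = 0 (shut down); profit = -$88

Tabulate TR − TC: Q=0: -88; Q=1: -92; Q=2: -96; Q=3: -98; Q=4: -118; Q=5: -150; Q=6: -201; Q=7: -284; Q=8: -398.
Profit is highest at Q = 0. Equivalently, the lowest AVC in the table is 40/3 ≈ $13.33 at Q = 3, and P = $10 falls below it — price never covers variable cost, so the firm shuts down and loses only its fixed cost.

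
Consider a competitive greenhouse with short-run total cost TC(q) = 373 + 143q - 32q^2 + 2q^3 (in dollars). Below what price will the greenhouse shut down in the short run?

$15 per unit

The shutdown price is the minimum of AVC. VC = 143q - 32q^2 + 2q^3, so AVC = 143 - 32q + 2q^2.
dAVC/dq = -32 + 4q = 0 gives q = 8. min AVC = 143 - 32·8 + 2·8^2 = 15.
So the shutdown price is $15.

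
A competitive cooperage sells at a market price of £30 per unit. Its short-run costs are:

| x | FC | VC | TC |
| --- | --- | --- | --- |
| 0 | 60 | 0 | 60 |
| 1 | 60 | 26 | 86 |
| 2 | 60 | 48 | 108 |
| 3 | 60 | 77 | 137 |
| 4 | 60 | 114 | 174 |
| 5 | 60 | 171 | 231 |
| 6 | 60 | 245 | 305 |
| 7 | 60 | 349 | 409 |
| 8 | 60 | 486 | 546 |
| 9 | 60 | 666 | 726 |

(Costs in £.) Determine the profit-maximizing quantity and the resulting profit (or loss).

x = 3; profit = -£47

Compute π = P·x − TC at each output: x=0: -60; x=1: -56; x=2: -48; x=3: -47; x=4: -54; x=5: -81; x=6: -125; x=7: -199; x=8: -306; x=9: -456.
Profit is maximized at x = 3. AVC there is 77/3 = £25.67 ≤ P, so producing beats shutting down (which would give -£60).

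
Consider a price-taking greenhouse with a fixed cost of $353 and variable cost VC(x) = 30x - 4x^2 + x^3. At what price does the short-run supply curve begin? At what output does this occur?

$26 per unit, at x = 2

The shutdown price is the minimum of AVC. VC = 30x - 4x^2 + x^3, so AVC = 30 - 4x + x^2.
At the minimum of AVC, MC = AVC. MC = 30 - 8x + 3x^2; setting MC = AVC gives 2x^2 - 4x = 0, so x = 2. min AVC = 26.
So the shutdown price is $26.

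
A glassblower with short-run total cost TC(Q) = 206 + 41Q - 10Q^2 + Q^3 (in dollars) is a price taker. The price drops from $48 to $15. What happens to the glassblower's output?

AVC = 41 - 10Q + Q^2, minimized at Q = 5 where min AVC = $16. MC = 41 - 20Q + 3Q^2.
At P = $48 ≥ min AVC, set P = MC on the rising branch: Q = 7.
At P = $15 < min AVC = $16, price no longer covers variable cost at any output, so the firm shuts down: Q = 0.

Output falls from 7 to 0 (the firm shuts down)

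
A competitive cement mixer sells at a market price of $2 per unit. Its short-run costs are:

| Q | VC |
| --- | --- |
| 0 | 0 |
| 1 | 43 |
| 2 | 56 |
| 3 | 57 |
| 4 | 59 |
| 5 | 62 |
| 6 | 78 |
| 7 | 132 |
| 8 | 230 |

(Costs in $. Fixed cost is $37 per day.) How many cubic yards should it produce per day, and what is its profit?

Q = 0 (shut down); profit = -$37

Profit at each row (π = 2Q − TC): Q=0: -37; Q=1: -78; Q=2: -89; Q=3: -88; Q=4: -88; Q=5: -89; Q=6: -103; Q=7: -155; Q=8: -251.
Profit is highest at Q = 0. Equivalently, the lowest AVC in the table is 62/5 ≈ $12.40 at Q = 5, and P = $2 falls below it — price never covers variable cost, so the firm shuts down and loses only its fixed cost.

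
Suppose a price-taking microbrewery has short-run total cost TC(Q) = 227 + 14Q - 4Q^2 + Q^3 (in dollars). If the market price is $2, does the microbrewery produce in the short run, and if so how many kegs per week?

Shut down

Strip out fixed cost: VC = 14Q - 4Q^2 + Q^3. Then AVC = 14 - 4Q + Q^2 and MC = 14 - 8Q + 3Q^2.
AVC hits its minimum where MC = AVC, at Q = 2, giving min AVC = 14 - 4·2 + 2^2 = $10.
P = $2 lies below min AVC = $10; no output level covers variable cost.
Shutting down limits the loss to fixed cost, $227.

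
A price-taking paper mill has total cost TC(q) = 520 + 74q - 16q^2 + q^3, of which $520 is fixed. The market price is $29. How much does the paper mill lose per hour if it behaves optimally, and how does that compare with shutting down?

Profit = -$358 at q = 9

AVC = 74 - 16q + q^2; min AVC = $10 at q = 8. Since P = $29 ≥ min AVC, the firm produces.
MC = 74 - 32q + 3q^2. Setting P = MC and taking the root on the rising branch gives q* = 9.
TR = 29·9 = 261. TC = 520 + 99 = 619. Profit = 261 − 619 = -$358.
By producing, the firm covers all variable cost plus $162 of fixed cost; shutting down would lose the full $520.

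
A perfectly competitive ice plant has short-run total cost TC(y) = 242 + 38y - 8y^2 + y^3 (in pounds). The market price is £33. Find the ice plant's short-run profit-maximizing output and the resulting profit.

Profit = -£192 at y = 5

AVC = 38 - 8y + y^2 has its minimum £22 at y = 4; price £33 clears that bar, so the firm operates.
With MC = 38 - 16y + 3y^2, P = MC on the upward-sloping part at y* = 5.
TR = 33·5 = 165. TC = 242 + 115 = 357. Profit = 165 − 357 = -£192.
By producing, the firm covers all variable cost plus £50 of fixed cost; shutting down would lose the full £242.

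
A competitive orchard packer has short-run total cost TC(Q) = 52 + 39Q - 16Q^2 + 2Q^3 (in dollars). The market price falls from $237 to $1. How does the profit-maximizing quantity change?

MC = 39 - 32Q + 6Q^2; the shutdown threshold is min AVC = $7 (at Q = 4).
With P = $237 above the shutdown price, P = MC gives Q = 9.
At P = $1 < min AVC = $7, price no longer covers variable cost at any output, so the firm shuts down: Q = 0.

Output falls from 9 to 0 (the firm shuts down)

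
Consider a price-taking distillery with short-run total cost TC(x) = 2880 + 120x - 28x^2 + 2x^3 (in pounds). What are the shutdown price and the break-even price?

Shutdown price = min AVC. AVC = 120 - 28x + 2x^2, with vertex at x = 7 and minimum £22.
ATC = 2880/x + 120 - 28x + 2x^2. Setting dATC/dx = −2880/x^2 − 28 + 4x = 0 gives x = 12 (since 4·12^3 − 28·12^2 = 2880).
min ATC = 2880/12 + 120 − 28·12 + 2·12^2 = £312. That is the break-even price.
For £22 ≤ P < £312 the firm produces at a loss; below £22 it shuts down.

Shutdown price = £22; break-even price = £312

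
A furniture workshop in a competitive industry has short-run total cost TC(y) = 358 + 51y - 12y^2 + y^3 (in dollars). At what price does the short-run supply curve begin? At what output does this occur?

$15 per unit, at y = 6

The firm shuts down when price falls below the minimum of average variable cost. AVC = VC/y = 51 - 12y + y^2.
dAVC/dy = -12 + 2y = 0 gives y = 6. min AVC = 51 - 12·6 + 6^2 = 15.
So the shutdown price is $15.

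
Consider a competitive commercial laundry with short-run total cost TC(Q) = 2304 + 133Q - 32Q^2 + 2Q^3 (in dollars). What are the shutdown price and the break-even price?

AVC = 133 - 32Q + 2Q^2; minimized at Q = 8, giving min AVC = $5. That is the shutdown price.
ATC = 2304/Q + 133 - 32Q + 2Q^2. Setting dATC/dQ = −2304/Q^2 − 32 + 4Q = 0 gives Q = 12 (since 4·12^3 − 32·12^2 = 2304).
min ATC = 2304/12 + 133 − 32·12 + 2·12^2 = $229. That is the break-even price.
Between these two prices the firm operates at a loss; above $229 it earns a profit.

Shutdown price = $5; break-even price = $229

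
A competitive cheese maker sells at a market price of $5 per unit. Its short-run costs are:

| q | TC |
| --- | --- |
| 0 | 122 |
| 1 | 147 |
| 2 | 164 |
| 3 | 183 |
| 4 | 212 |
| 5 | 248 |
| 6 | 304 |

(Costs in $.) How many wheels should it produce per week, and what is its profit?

q = 0 (shut down); profit = -$122

Tabulate TR − TC: q=0: -122; q=1: -142; q=2: -154; q=3: -168; q=4: -192; q=5: -223; q=6: -274.
Profit is highest at q = 0. Equivalently, the lowest AVC in the table is 61/3 ≈ $20.33 at q = 3, and P = $5 falls below it — price never covers variable cost, so the firm shuts down and loses only its fixed cost.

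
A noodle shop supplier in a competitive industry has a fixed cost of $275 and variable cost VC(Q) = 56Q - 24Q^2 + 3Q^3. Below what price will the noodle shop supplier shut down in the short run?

The shutdown price is the minimum of AVC. VC = 56Q - 24Q^2 + 3Q^3, so AVC = 56 - 24Q + 3Q^2.
dAVC/dQ = -24 + 6Q = 0 gives Q = 4. min AVC = 56 - 24·4 + 3·4^2 = 8.
So the shutdown price is $8.

$8 per unit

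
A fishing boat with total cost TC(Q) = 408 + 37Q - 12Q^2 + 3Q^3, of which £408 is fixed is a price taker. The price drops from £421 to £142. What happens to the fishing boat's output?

Output falls from 8 to 5

MC = 37 - 24Q + 9Q^2; the shutdown threshold is min AVC = £25 (at Q = 2).
At P = £421 ≥ min AVC, set P = MC on the rising branch: Q = 8.
At P = £142 ≥ min AVC, set P = MC: Q = 5. The firm stays open but cuts output.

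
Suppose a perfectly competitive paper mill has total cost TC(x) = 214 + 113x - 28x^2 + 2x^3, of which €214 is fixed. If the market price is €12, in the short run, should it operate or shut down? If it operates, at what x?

Shut down

Variable cost is VC = 113x - 28x^2 + 2x^3, so AVC = VC/x = 113 - 28x + 2x^2 and MC = dTC/dx = 113 - 56x + 6x^2.
AVC is minimized where dAVC/dx = -28 + 4x = 0, at x = 7; min AVC = 113 - 28·7 + 2·7^2 = €15.
P = €12 lies below min AVC = €15; no output level covers variable cost.
The firm minimizes its loss by shutting down and losing only its fixed cost of €214.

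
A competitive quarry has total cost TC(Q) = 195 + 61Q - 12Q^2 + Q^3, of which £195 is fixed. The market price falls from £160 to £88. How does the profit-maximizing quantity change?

AVC = 61 - 12Q + Q^2, minimized at Q = 6 where min AVC = £25. MC = 61 - 24Q + 3Q^2.
With P = £160 above the shutdown price, P = MC gives Q = 11.
At P = £88 ≥ min AVC, set P = MC: Q = 9. The firm stays open but cuts output.

Output falls from 11 to 9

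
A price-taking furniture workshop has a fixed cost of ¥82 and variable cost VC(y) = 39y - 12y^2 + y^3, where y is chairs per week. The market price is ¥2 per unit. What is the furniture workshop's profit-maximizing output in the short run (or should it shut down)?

Strip out fixed cost: VC = 39y - 12y^2 + y^3. Then AVC = 39 - 12y + y^2 and MC = 39 - 24y + 3y^2.
AVC is minimized where dAVC/dy = -12 + 2y = 0, at y = 6; min AVC = 39 - 12·6 + 6^2 = ¥3.
With P < min AVC (¥2 < ¥3), every unit sold adds to the loss.
The firm minimizes its loss by shutting down and losing only its fixed cost of ¥82.

Shut down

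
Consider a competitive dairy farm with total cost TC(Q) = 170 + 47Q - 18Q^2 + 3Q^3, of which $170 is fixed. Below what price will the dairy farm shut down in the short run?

$20 per unit

Short-run supply begins at min AVC. From VC = 47Q - 18Q^2 + 3Q^3, AVC = 47 - 18Q + 3Q^2.
At the minimum of AVC, MC = AVC. MC = 47 - 36Q + 9Q^2; setting MC = AVC gives 6Q^2 - 18Q = 0, so Q = 3. min AVC = 20.
For P < $20 the firm produces nothing.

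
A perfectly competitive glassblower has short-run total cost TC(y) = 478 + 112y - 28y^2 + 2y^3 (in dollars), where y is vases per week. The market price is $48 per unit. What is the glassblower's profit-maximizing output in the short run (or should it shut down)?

Strip out fixed cost: VC = 112y - 28y^2 + 2y^3. Then AVC = 112 - 28y + 2y^2 and MC = 112 - 56y + 6y^2.
AVC hits its minimum where MC = AVC, at y = 7, giving min AVC = 112 - 28·7 + 2·7^2 = $14.
P = $48 exceeds min AVC = $14, so the firm stays open.
P = MC gives 64 - 56y + 6y^2 = 0, with roots 4/3 and 8. Take the larger (rising MC): y* = 8.
Check: AVC at y = 8 is $16 ≤ P, so revenue covers variable cost.
Profit = P·y − TC = 48·8 − 606 = -$222, a loss, but smaller than the $478 fixed cost the firm would lose by shutting down.

Produce at y = 8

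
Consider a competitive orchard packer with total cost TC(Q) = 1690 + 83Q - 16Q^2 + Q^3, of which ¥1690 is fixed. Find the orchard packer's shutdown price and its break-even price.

Shutdown price = min AVC. AVC = 83 - 16Q + Q^2, with vertex at Q = 8 and minimum ¥19.
ATC = 1690/Q + 83 - 16Q + Q^2. Setting dATC/dQ = −1690/Q^2 − 16 + 2Q = 0 gives Q = 13 (since 2·13^3 − 16·13^2 = 1690).
min ATC = 1690/13 + 83 − 16·13 + 13^2 = ¥174. That is the break-even price.
For ¥19 ≤ P < ¥174 the firm produces at a loss; below ¥19 it shuts down.

Shutdown price = ¥19; break-even price = ¥174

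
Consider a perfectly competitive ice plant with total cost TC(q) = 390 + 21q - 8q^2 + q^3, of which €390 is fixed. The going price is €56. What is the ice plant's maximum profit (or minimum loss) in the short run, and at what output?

AVC = 21 - 8q + q^2 has its minimum €5 at q = 4; price €56 clears that bar, so the firm operates.
With MC = 21 - 16q + 3q^2, P = MC on the upward-sloping part at q* = 7.
TR = 56·7 = 392. TC = 390 + 98 = 488. Profit = 392 − 488 = -€96.
That loss of €96 beats the €390 the firm would lose by shutting down; producing recovers €294 of fixed cost.

Profit = -€96 at q = 7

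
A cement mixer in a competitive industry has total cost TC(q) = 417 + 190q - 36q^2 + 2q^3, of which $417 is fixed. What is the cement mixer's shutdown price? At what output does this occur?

$28 per unit, at q = 9

The shutdown price is the minimum of AVC. VC = 190q - 36q^2 + 2q^3, so AVC = 190 - 36q + 2q^2.
At the minimum of AVC, MC = AVC. MC = 190 - 72q + 6q^2; setting MC = AVC gives 4q^2 - 36q = 0, so q = 9. min AVC = 28.
For P < $28 the firm produces nothing.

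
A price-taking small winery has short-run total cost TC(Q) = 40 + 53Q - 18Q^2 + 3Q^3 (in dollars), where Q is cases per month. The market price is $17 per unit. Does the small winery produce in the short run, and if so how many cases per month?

Shut down

From TC, MC = TC'(Q) = 53 - 36Q + 9Q^2 and AVC = VC/Q = 53 - 18Q + 3Q^2.
The AVC parabola has its vertex at Q = 18/6 = 3, where AVC = 53 - 18·3 + 3·3^2 = $26.
With P < min AVC ($17 < $26), every unit sold adds to the loss.
The firm minimizes its loss by shutting down and losing only its fixed cost of $40.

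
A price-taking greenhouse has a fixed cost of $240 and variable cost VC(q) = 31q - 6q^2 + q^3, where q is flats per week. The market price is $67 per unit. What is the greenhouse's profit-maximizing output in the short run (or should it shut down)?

Produce at q = 6

From TC, MC = TC'(q) = 31 - 12q + 3q^2 and AVC = VC/q = 31 - 6q + q^2.
The AVC parabola has its vertex at q = 6/2 = 3, where AVC = 31 - 6·3 + 3^2 = $22.
P = $67 exceeds min AVC = $22, so the firm stays open.
Set P = MC: 67 = 31 - 12q + 3q^2 → -36 - 12q + 3q^2 = 0. The roots are q = -2 and q = 6; the profit-maximizing output is on the rising part of MC, so q* = 6.
Check: AVC at q = 6 is $31 ≤ P, so revenue covers variable cost.
Profit = P·q − TC = 67·6 − 426 = -$24, a loss, but smaller than the $240 fixed cost the firm would lose by shutting down.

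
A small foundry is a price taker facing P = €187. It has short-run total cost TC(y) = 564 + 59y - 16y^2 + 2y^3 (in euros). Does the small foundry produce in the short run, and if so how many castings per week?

From TC, MC = TC'(y) = 59 - 32y + 6y^2 and AVC = VC/y = 59 - 16y + 2y^2.
The AVC parabola has its vertex at y = 16/4 = 4, where AVC = 59 - 16·4 + 2·4^2 = €27.
Because €187 ≥ €27, revenue can cover variable cost; the firm operates.
Set P = MC: 187 = 59 - 32y + 6y^2 → -128 - 32y + 6y^2 = 0. The roots are y = -8/3 and y = 8; the profit-maximizing output is on the rising part of MC, so y* = 8.
Check: AVC at y = 8 is €59 ≤ P, so revenue covers variable cost.
Profit = P·y − TC = 187·8 − 1036 = €460.

Produce at y = 8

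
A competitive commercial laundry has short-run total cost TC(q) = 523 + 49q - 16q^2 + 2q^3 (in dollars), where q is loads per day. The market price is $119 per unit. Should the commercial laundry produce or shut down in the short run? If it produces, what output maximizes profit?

Produce at q = 7

From TC, MC = TC'(q) = 49 - 32q + 6q^2 and AVC = VC/q = 49 - 16q + 2q^2.
AVC hits its minimum where MC = AVC, at q = 4, giving min AVC = 49 - 16·4 + 2·4^2 = $17.
Since P = $119 ≥ min AVC = $17, price covers variable cost and the firm should produce.
Set P = MC: 119 = 49 - 32q + 6q^2 → -70 - 32q + 6q^2 = 0. The roots are q = -5/3 and q = 7; the profit-maximizing output is on the rising part of MC, so q* = 7.
Check: AVC at q = 7 is $35 ≤ P, so revenue covers variable cost.
Profit = P·q − TC = 119·7 − 768 = $65.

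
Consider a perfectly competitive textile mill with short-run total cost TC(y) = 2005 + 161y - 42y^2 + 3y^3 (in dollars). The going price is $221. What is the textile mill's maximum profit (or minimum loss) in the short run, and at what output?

AVC = 161 - 42y + 3y^2 has its minimum $14 at y = 7; price $221 clears that bar, so the firm operates.
MC = 161 - 84y + 9y^2. Setting P = MC and taking the root on the rising branch gives y* = 10.
TR = 221·10 = 2210. TC = 2005 + 410 = 2415. Profit = 2210 − 2415 = -$205.
By producing, the firm covers all variable cost plus $1800 of fixed cost; shutting down would lose the full $2005.

Profit = -$205 at y = 10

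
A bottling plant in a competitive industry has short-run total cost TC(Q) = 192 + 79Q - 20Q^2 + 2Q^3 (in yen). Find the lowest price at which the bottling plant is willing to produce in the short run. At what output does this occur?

Short-run supply begins at min AVC. From VC = 79Q - 20Q^2 + 2Q^3, AVC = 79 - 20Q + 2Q^2.
At the minimum of AVC, MC = AVC. MC = 79 - 40Q + 6Q^2; setting MC = AVC gives 4Q^2 - 20Q = 0, so Q = 5. min AVC = 29.
So the shutdown price is ¥29.

¥29 per unit, at Q = 5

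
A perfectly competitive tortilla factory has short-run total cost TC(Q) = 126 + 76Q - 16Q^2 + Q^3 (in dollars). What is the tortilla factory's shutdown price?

$12 per unit

The firm shuts down when price falls below the minimum of average variable cost. AVC = VC/Q = 76 - 16Q + Q^2.
dAVC/dQ = -16 + 2Q = 0 gives Q = 8. min AVC = 76 - 16·8 + 8^2 = 12.
The firm shuts down for any P below $12.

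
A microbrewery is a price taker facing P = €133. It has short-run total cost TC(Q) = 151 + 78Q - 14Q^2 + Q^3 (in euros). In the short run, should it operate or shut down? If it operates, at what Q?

Produce at Q = 11

Strip out fixed cost: VC = 78Q - 14Q^2 + Q^3. Then AVC = 78 - 14Q + Q^2 and MC = 78 - 28Q + 3Q^2.
AVC is minimized where dAVC/dQ = -14 + 2Q = 0, at Q = 7; min AVC = 78 - 14·7 + 7^2 = €29.
Since P = €133 ≥ min AVC = €29, price covers variable cost and the firm should produce.
Set P = MC: 133 = 78 - 28Q + 3Q^2 → -55 - 28Q + 3Q^2 = 0. The roots are Q = -5/3 and Q = 11; the profit-maximizing output is on the rising part of MC, so Q* = 11.
Check: AVC at Q = 11 is €45 ≤ P, so revenue covers variable cost.
Profit = P·Q − TC = 133·11 − 646 = €817.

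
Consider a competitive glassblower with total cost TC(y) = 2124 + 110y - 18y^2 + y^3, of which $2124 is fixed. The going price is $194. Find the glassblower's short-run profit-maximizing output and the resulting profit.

Profit = -$164 at y = 14

AVC = 110 - 18y + y^2; min AVC = $29 at y = 9. Since P = $194 ≥ min AVC, the firm produces.
MC = 110 - 36y + 3y^2. Setting P = MC and taking the root on the rising branch gives y* = 14.
TR = 194·14 = 2716. TC = 2124 + 756 = 2880. Profit = 2716 − 2880 = -$164.
Shutting down would mean losing the fixed cost of $2124, so operating at a loss of $164 is better by $1960.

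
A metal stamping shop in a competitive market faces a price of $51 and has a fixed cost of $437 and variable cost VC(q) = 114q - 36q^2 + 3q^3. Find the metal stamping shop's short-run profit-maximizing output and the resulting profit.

Profit = -$143 at q = 7

AVC = 114 - 36q + 3q^2; min AVC = $6 at q = 6. Since P = $51 ≥ min AVC, the firm produces.
With MC = 114 - 72q + 9q^2, P = MC on the upward-sloping part at q* = 7.
TR = 51·7 = 357. TC = 437 + 63 = 500. Profit = 357 − 500 = -$143.
Shutting down would mean losing the fixed cost of $437, so operating at a loss of $143 is better by $294.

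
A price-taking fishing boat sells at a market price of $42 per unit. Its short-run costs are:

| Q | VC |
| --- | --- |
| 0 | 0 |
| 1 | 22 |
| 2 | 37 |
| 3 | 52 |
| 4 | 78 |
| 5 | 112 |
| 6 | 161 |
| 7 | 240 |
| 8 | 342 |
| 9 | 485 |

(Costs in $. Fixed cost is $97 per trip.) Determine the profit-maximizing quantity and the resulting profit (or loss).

Compute π = P·Q − TC at each output: Q=0: -97; Q=1: -77; Q=2: -50; Q=3: -23; Q=4: -7; Q=5: 1; Q=6: -6; Q=7: -43; Q=8: -103; Q=9: -204.
Profit is maximized at Q = 5. AVC there is 112/5 = $22.40 ≤ P, so producing beats shutting down (which would give -$97).

Q = 5; profit = $1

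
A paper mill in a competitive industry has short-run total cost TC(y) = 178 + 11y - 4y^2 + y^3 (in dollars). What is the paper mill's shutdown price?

$7 per unit

The firm shuts down when price falls below the minimum of average variable cost. AVC = VC/y = 11 - 4y + y^2.
At the minimum of AVC, MC = AVC. MC = 11 - 8y + 3y^2; setting MC = AVC gives 2y^2 - 4y = 0, so y = 2. min AVC = 7.
For P < $7 the firm produces nothing.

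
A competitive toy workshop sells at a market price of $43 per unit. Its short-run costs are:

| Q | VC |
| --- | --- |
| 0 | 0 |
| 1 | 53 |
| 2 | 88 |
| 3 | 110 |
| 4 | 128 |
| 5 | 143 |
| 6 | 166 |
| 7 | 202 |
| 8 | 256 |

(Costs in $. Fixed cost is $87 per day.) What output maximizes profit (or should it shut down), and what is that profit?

Q = 7; profit = $12

Tabulate TR − TC: Q=0: -87; Q=1: -97; Q=2: -89; Q=3: -68; Q=4: -43; Q=5: -15; Q=6: 5; Q=7: 12; Q=8: 1.
Profit is maximized at Q = 7. AVC there is 202/7 = $28.86 ≤ P, so producing beats shutting down (which would give -$87).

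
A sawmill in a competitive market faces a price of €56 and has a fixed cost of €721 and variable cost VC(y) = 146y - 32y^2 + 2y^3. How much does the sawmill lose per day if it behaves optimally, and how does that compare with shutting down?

Profit = -€397 at y = 9

AVC = 146 - 32y + 2y^2 has its minimum €18 at y = 8; price €56 clears that bar, so the firm operates.
With MC = 146 - 64y + 6y^2, P = MC on the upward-sloping part at y* = 9.
TR = 56·9 = 504. TC = 721 + 180 = 901. Profit = 504 − 901 = -€397.
That loss of €397 beats the €721 the firm would lose by shutting down; producing recovers €324 of fixed cost.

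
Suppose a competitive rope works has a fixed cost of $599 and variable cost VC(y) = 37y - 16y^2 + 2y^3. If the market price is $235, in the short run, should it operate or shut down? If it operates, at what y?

Produce at y = 9

From TC, MC = TC'(y) = 37 - 32y + 6y^2 and AVC = VC/y = 37 - 16y + 2y^2.
AVC hits its minimum where MC = AVC, at y = 4, giving min AVC = 37 - 16·4 + 2·4^2 = $5.
Because $235 ≥ $5, revenue can cover variable cost; the firm operates.
P = MC gives -198 - 32y + 6y^2 = 0, with roots -11/3 and 9. Take the larger (rising MC): y* = 9.
Check: AVC at y = 9 is $55 ≤ P, so revenue covers variable cost.
Profit = P·y − TC = 235·9 − 1094 = $1021.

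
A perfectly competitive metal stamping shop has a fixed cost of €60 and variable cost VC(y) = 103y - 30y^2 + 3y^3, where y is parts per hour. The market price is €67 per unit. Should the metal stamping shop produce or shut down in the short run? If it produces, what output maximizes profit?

Variable cost is VC = 103y - 30y^2 + 3y^3, so AVC = VC/y = 103 - 30y + 3y^2 and MC = dTC/dy = 103 - 60y + 9y^2.
The AVC parabola has its vertex at y = 30/6 = 5, where AVC = 103 - 30·5 + 3·5^2 = €28.
P = €67 exceeds min AVC = €28, so the firm stays open.
P = MC gives 36 - 60y + 9y^2 = 0, with roots 2/3 and 6. Take the larger (rising MC): y* = 6.
Check: AVC at y = 6 is €31 ≤ P, so revenue covers variable cost.
Profit = P·y − TC = 67·6 − 246 = €156.

Produce at y = 6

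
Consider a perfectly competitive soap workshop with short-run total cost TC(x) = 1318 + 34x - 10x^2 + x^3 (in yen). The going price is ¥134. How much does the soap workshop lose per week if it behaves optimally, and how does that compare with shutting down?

Profit = -¥318 at x = 10

AVC = 34 - 10x + x^2 has its minimum ¥9 at x = 5; price ¥134 clears that bar, so the firm operates.
With MC = 34 - 20x + 3x^2, P = MC on the upward-sloping part at x* = 10.
TR = 134·10 = 1340. TC = 1318 + 340 = 1658. Profit = 1340 − 1658 = -¥318.
By producing, the firm covers all variable cost plus ¥1000 of fixed cost; shutting down would lose the full ¥1318.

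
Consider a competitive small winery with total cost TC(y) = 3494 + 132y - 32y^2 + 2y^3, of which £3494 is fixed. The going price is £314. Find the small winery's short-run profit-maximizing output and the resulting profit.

AVC = 132 - 32y + 2y^2; min AVC = £4 at y = 8. Since P = £314 ≥ min AVC, the firm produces.
With MC = 132 - 64y + 6y^2, P = MC on the upward-sloping part at y* = 13.
TR = 314·13 = 4082. TC = 3494 + 702 = 4196. Profit = 4082 − 4196 = -£114.
Shutting down would mean losing the fixed cost of £3494, so operating at a loss of £114 is better by £3380.

Profit = -£114 at y = 13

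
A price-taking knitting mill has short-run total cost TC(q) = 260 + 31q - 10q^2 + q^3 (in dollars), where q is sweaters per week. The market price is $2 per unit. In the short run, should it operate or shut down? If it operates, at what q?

Shut down

From TC, MC = TC'(q) = 31 - 20q + 3q^2 and AVC = VC/q = 31 - 10q + q^2.
AVC is minimized where dAVC/dq = -10 + 2q = 0, at q = 5; min AVC = 31 - 10·5 + 5^2 = $6.
With P < min AVC ($2 < $6), every unit sold adds to the loss.
Shutting down limits the loss to fixed cost, $260.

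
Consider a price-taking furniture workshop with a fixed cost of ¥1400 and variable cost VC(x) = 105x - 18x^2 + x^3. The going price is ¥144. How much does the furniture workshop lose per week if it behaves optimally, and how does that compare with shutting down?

AVC = 105 - 18x + x^2; min AVC = ¥24 at x = 9. Since P = ¥144 ≥ min AVC, the firm produces.
With MC = 105 - 36x + 3x^2, P = MC on the upward-sloping part at x* = 13.
TR = 144·13 = 1872. TC = 1400 + 520 = 1920. Profit = 1872 − 1920 = -¥48.
By producing, the firm covers all variable cost plus ¥1352 of fixed cost; shutting down would lose the full ¥1400.

Profit = -¥48 at x = 13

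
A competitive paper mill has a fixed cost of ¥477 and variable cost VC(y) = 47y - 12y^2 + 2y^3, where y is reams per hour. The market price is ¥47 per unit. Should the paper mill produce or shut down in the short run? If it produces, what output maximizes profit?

Produce at y = 4

From TC, MC = TC'(y) = 47 - 24y + 6y^2 and AVC = VC/y = 47 - 12y + 2y^2.
The AVC parabola has its vertex at y = 12/4 = 3, where AVC = 47 - 12·3 + 2·3^2 = ¥29.
Since P = ¥47 ≥ min AVC = ¥29, price covers variable cost and the firm should produce.
P = MC gives -24y + 6y^2 = 0, with roots 0 and 4. Take the larger (rising MC): y* = 4.
Check: AVC at y = 4 is ¥31 ≤ P, so revenue covers variable cost.
Profit = P·y − TC = 47·4 − 601 = -¥413, a loss, but smaller than the ¥477 fixed cost the firm would lose by shutting down.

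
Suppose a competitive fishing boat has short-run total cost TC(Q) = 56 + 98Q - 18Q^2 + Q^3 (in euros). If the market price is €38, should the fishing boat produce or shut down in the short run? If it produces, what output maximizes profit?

From TC, MC = TC'(Q) = 98 - 36Q + 3Q^2 and AVC = VC/Q = 98 - 18Q + Q^2.
AVC hits its minimum where MC = AVC, at Q = 9, giving min AVC = 98 - 18·9 + 9^2 = €17.
Because €38 ≥ €17, revenue can cover variable cost; the firm operates.
Solving P = MC: 60 - 36Q + 3Q^2 = 0 ⇒ Q = 2 or 10. On the upward-sloping branch, Q* = 10.
Check: AVC at Q = 10 is €18 ≤ P, so revenue covers variable cost.
Profit = P·Q − TC = 38·10 − 236 = €144.

Produce at Q = 10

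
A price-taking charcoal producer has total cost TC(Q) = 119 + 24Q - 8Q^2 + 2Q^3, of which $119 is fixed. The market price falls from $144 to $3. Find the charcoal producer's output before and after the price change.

Output falls from 6 to 0 (the firm shuts down)

MC = 24 - 16Q + 6Q^2; the shutdown threshold is min AVC = $16 (at Q = 2).
With P = $144 above the shutdown price, P = MC gives Q = 6.
At P = $3 < min AVC = $16, price no longer covers variable cost at any output, so the firm shuts down: Q = 0.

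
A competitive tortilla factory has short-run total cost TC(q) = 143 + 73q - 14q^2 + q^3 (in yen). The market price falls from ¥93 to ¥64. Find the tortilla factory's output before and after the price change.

AVC = 73 - 14q + q^2, minimized at q = 7 where min AVC = ¥24. MC = 73 - 28q + 3q^2.
At P = ¥93 ≥ min AVC, set P = MC on the rising branch: q = 10.
At P = ¥64 ≥ min AVC, set P = MC: q = 9. The firm stays open but cuts output.

Output falls from 10 to 9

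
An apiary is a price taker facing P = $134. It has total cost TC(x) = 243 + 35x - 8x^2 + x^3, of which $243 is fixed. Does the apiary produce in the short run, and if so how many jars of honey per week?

Strip out fixed cost: VC = 35x - 8x^2 + x^3. Then AVC = 35 - 8x + x^2 and MC = 35 - 16x + 3x^2.
AVC hits its minimum where MC = AVC, at x = 4, giving min AVC = 35 - 8·4 + 4^2 = $19.
P = $134 exceeds min AVC = $19, so the firm stays open.
P = MC gives -99 - 16x + 3x^2 = 0, with roots -11/3 and 9. Take the larger (rising MC): x* = 9.
Check: AVC at x = 9 is $44 ≤ P, so revenue covers variable cost.
Profit = P·x − TC = 134·9 − 639 = $567.

Produce at x = 9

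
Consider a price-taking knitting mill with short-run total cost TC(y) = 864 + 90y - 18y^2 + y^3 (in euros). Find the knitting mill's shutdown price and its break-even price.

Shutdown price = €9; break-even price = €90

Shutdown price = min AVC. AVC = 90 - 18y + y^2, with vertex at y = 9 and minimum €9.
ATC = 864/y + 90 - 18y + y^2. Setting dATC/dy = −864/y^2 − 18 + 2y = 0 gives y = 12 (since 2·12^3 − 18·12^2 = 864).
min ATC = 864/12 + 90 − 18·12 + 12^2 = €90. That is the break-even price.
For €9 ≤ P < €90 the firm produces at a loss; below €9 it shuts down.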